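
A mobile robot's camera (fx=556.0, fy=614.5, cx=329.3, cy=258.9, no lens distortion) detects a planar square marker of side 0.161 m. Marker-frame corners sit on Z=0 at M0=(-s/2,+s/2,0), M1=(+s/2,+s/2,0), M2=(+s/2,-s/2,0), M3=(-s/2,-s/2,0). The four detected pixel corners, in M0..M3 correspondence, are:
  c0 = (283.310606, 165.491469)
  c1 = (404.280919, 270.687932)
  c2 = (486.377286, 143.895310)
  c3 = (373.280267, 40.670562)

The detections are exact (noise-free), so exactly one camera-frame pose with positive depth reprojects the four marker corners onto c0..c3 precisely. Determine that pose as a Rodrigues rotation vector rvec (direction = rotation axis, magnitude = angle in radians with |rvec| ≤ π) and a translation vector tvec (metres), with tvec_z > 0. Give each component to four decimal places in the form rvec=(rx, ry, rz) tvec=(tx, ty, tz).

rvec=(-0.1455, -0.1487, 0.6496) tvec=(0.0634, -0.1012, 0.5947)

Intrinsics K: fx=556.0, fy=614.5, cx=329.3, cy=258.9
Marker side s = 0.161 m; corners in marker frame (Z=0):
  M0 = (-0.0805, +0.0805, 0)
  M1 = (+0.0805, +0.0805, 0)
  M2 = (+0.0805, -0.0805, 0)
  M3 = (-0.0805, -0.0805, 0)
Detected image corners:
  c0 = (283.310606, 165.491469) px
  c1 = (404.280919, 270.687932) px
  c2 = (486.377286, 143.895310) px
  c3 = (373.280267, 40.670562) px
Planar DLT: solve 8×8 A·h = b for H (H[2,2]=1):
  H  [+786.12833 -651.72443 +388.59397]
  H  [+671.11620 +734.27945 +154.29457]
  H  [+0.15462 -0.30418 +1.00000]
B = K⁻¹H; ‖b₁‖=1.681413, ‖b₂‖=1.681413; λ = 2/(‖b₁‖+‖b₂‖) = 0.594738, sign → tz>0 ⇒ λ=+0.594738
r₁ = λ·B[:,0] = (+0.78644,+0.61079,+0.09196); r₂ = λ·B[:,1] = (-0.58998,+0.78689,-0.18091)
r₃ = r₁×r₂ = (-0.18286,+0.08802,+0.97919); SVD([r₁ r₂ r₃]) → R = UVᵀ:
  R  [+0.78644 -0.58998 -0.18286]
  R  [+0.61079 +0.78689 +0.08802]
  R  [+0.09196 -0.18091 +0.97919]
t = (+0.06343, -0.10124, +0.59474) m
tr R = 2.552512; θ = arccos((tr R − 1)/2) = 0.682091 rad = 39.081°
axis k = ((R−Rᵀ)₃₂, (R−Rᵀ)₁₃, (R−Rᵀ)₂₁) / (2 sinθ) = (-0.213294, -0.217966, +0.952364)
rvec = θ·k = (-0.145486, -0.148673, +0.649599)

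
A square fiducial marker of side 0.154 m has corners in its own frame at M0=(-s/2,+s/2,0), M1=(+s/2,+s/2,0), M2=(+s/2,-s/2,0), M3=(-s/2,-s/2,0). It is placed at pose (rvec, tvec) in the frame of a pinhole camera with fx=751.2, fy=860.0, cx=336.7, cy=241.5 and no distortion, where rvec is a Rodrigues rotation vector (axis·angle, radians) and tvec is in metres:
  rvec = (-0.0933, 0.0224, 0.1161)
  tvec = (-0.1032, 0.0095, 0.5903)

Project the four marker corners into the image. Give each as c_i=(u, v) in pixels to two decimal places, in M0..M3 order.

Intrinsics K: fx=751.2, fy=860.0, cx=336.7, cy=241.5
Marker side s = 0.154 m; corners in marker frame (Z=0):
  M0 = (-0.0770, +0.0770, 0)
  M1 = (+0.0770, +0.0770, 0)
  M2 = (+0.0770, -0.0770, 0)
  M3 = (-0.0770, -0.0770, 0)
rvec = (-0.0933, 0.0224, 0.1161), |rvec| = θ = 0.15062 rad = 8.630°
Rodrigues: sinθ=0.15005, 1−cosθ=0.01132; R = I + sinθ·[k]× + (1−cosθ)·[k]×²:
    [+0.99302 -0.11670 +0.01691]
    [+0.11462 +0.98893 +0.09425]
    [-0.02772 -0.09165 +0.99541]
t = (-0.1032, 0.0095, 0.5903) m
M0: Pc = R·M0+t = (-0.18865, +0.07682, +0.58538); u = 751.2·(-0.18865)/0.58538 + 336.7 = 94.6116, v = 860.0·(+0.07682)/0.58538 + 241.5 = 354.3619
M1: Pc = R·M1+t = (-0.03572, +0.09447, +0.58111); u = 751.2·(-0.03572)/0.58111 + 336.7 = 290.5202, v = 860.0·(+0.09447)/0.58111 + 241.5 = 381.3137
M2: Pc = R·M2+t = (-0.01775, -0.05782, +0.59522); u = 751.2·(-0.01775)/0.59522 + 336.7 = 314.2974, v = 860.0·(-0.05782)/0.59522 + 241.5 = 157.9567
M3: Pc = R·M3+t = (-0.17068, -0.07547, +0.59949); u = 751.2·(-0.17068)/0.59949 + 336.7 = 122.8318, v = 860.0·(-0.07547)/0.59949 + 241.5 = 133.2301

c0=(94.61, 354.36) c1=(290.52, 381.31) c2=(314.30, 157.96) c3=(122.83, 133.23)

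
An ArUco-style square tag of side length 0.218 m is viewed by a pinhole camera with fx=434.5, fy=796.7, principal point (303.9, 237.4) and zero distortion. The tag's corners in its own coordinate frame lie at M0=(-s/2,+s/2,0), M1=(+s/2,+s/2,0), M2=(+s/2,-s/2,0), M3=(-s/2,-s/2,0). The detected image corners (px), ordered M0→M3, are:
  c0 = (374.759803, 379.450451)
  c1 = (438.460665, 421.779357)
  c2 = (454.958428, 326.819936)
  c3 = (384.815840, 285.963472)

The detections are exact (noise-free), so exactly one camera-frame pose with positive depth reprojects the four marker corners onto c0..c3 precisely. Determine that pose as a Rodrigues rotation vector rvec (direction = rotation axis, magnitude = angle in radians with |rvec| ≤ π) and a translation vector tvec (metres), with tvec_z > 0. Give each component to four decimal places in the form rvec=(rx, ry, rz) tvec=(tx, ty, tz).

Intrinsics K: fx=434.5, fy=796.7, cx=303.9, cy=237.4
Marker side s = 0.218 m; corners in marker frame (Z=0):
  M0 = (-0.1090, +0.1090, 0)
  M1 = (+0.1090, +0.1090, 0)
  M2 = (+0.1090, -0.1090, 0)
  M3 = (-0.1090, -0.1090, 0)
Detected image corners:
  c0 = (374.759803, 379.450451) px
  c1 = (438.460665, 421.779357) px
  c2 = (454.958428, 326.819936) px
  c3 = (384.815840, 285.963472) px
Planar DLT: solve 8×8 A·h = b for H (H[2,2]=1):
  H  [+205.04866 +101.86382 +412.07033]
  H  [+104.28309 +571.02360 +354.96534]
  H  [-0.24513 +0.39292 +1.00000]
B = K⁻¹H; ‖b₁‖=0.718053, ‖b₂‖=0.718053; λ = 2/(‖b₁‖+‖b₂‖) = 1.392655, sign → tz>0 ⇒ λ=+1.392655
r₁ = λ·B[:,0] = (+0.89599,+0.28401,-0.34138); r₂ = λ·B[:,1] = (-0.05623,+0.83511,+0.54720)
r₃ = r₁×r₂ = (+0.44050,-0.47109,+0.76422); SVD([r₁ r₂ r₃]) → R = UVᵀ:
  R  [+0.89599 -0.05623 +0.44050]
  R  [+0.28401 +0.83511 -0.47109]
  R  [-0.34138 +0.54720 +0.76422]
t = (+0.34671, +0.20551, +1.39266) m
tr R = 2.495324; θ = arccos((tr R − 1)/2) = 0.726262 rad = 41.612°
axis k = ((R−Rᵀ)₃₂, (R−Rᵀ)₁₃, (R−Rᵀ)₂₁) / (2 sinθ) = (+0.766688, +0.588695, +0.256177)
rvec = θ·k = (+0.556817, +0.427547, +0.186052)

rvec=(0.5568, 0.4275, 0.1861) tvec=(0.3467, 0.2055, 1.3927)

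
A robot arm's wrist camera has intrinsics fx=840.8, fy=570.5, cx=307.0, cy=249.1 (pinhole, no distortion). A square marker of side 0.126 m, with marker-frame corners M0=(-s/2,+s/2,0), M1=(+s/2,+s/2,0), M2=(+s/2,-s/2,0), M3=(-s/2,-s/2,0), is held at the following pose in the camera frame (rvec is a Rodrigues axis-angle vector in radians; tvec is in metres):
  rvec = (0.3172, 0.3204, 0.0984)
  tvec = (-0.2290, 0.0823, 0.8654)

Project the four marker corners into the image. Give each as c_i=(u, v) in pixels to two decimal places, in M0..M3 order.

Intrinsics K: fx=840.8, fy=570.5, cx=307.0, cy=249.1
Marker side s = 0.126 m; corners in marker frame (Z=0):
  M0 = (-0.0630, +0.0630, 0)
  M1 = (+0.0630, +0.0630, 0)
  M2 = (+0.0630, -0.0630, 0)
  M3 = (-0.0630, -0.0630, 0)
rvec = (0.3172, 0.3204, 0.0984), |rvec| = θ = 0.46147 rad = 26.440°
Rodrigues: sinθ=0.44526, 1−cosθ=0.10460; R = I + sinθ·[k]× + (1−cosθ)·[k]×²:
    [+0.94482 -0.04502 +0.32448]
    [+0.14486 +0.94582 -0.29058]
    [-0.29382 +0.32155 +0.90015]
t = (-0.2290, 0.0823, 0.8654) m
M0: Pc = R·M0+t = (-0.29136, +0.13276, +0.90417); u = 840.8·(-0.29136)/0.90417 + 307.0 = 36.0595, v = 570.5·(+0.13276)/0.90417 + 249.1 = 332.8674
M1: Pc = R·M1+t = (-0.17231, +0.15101, +0.86715); u = 840.8·(-0.17231)/0.86715 + 307.0 = 139.9226, v = 570.5·(+0.15101)/0.86715 + 249.1 = 348.4523
M2: Pc = R·M2+t = (-0.16664, +0.03184, +0.82663); u = 840.8·(-0.16664)/0.82663 + 307.0 = 137.5041, v = 570.5·(+0.03184)/0.82663 + 249.1 = 271.0741
M3: Pc = R·M3+t = (-0.28569, +0.01359, +0.86365); u = 840.8·(-0.28569)/0.86365 + 307.0 = 28.8724, v = 570.5·(+0.01359)/0.86365 + 249.1 = 258.0749

c0=(36.06, 332.87) c1=(139.92, 348.45) c2=(137.50, 271.07) c3=(28.87, 258.07)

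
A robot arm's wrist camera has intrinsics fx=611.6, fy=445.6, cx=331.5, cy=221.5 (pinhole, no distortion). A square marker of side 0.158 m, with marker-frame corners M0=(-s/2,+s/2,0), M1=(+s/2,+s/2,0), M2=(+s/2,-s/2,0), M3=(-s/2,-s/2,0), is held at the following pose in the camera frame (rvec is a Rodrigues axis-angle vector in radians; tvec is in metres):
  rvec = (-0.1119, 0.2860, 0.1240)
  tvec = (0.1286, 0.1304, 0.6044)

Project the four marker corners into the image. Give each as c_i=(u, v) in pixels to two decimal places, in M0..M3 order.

c0=(373.47, 365.24) c1=(536.93, 389.59) c2=(554.42, 267.54) c3=(393.46, 252.49)

Intrinsics K: fx=611.6, fy=445.6, cx=331.5, cy=221.5
Marker side s = 0.158 m; corners in marker frame (Z=0):
  M0 = (-0.0790, +0.0790, 0)
  M1 = (+0.0790, +0.0790, 0)
  M2 = (+0.0790, -0.0790, 0)
  M3 = (-0.0790, -0.0790, 0)
rvec = (-0.1119, 0.2860, 0.1240), |rvec| = θ = 0.33120 rad = 18.976°
Rodrigues: sinθ=0.32518, 1−cosθ=0.05435; R = I + sinθ·[k]× + (1−cosθ)·[k]×²:
    [+0.95186 -0.13760 +0.27393]
    [+0.10589 +0.98618 +0.12744]
    [-0.28767 -0.09229 +0.95327]
t = (0.1286, 0.1304, 0.6044) m
M0: Pc = R·M0+t = (+0.04253, +0.19994, +0.61983); u = 611.6·(+0.04253)/0.61983 + 331.5 = 373.4677, v = 445.6·(+0.19994)/0.61983 + 221.5 = 365.2391
M1: Pc = R·M1+t = (+0.19293, +0.21667, +0.57438); u = 611.6·(+0.19293)/0.57438 + 331.5 = 536.9270, v = 445.6·(+0.21667)/0.57438 + 221.5 = 389.5930
M2: Pc = R·M2+t = (+0.21467, +0.06086, +0.58897); u = 611.6·(+0.21467)/0.58897 + 331.5 = 554.4172, v = 445.6·(+0.06086)/0.58897 + 221.5 = 267.5434
M3: Pc = R·M3+t = (+0.06427, +0.04413, +0.63442); u = 611.6·(+0.06427)/0.63442 + 331.5 = 393.4622, v = 445.6·(+0.04413)/0.63442 + 221.5 = 252.4935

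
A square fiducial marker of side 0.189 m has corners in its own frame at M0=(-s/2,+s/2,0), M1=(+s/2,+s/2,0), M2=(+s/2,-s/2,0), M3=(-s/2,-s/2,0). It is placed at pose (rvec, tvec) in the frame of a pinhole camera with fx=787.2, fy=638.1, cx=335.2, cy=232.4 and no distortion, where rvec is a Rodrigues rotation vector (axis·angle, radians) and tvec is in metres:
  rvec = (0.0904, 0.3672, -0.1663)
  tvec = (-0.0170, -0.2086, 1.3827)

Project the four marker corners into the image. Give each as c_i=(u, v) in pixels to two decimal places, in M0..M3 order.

Intrinsics K: fx=787.2, fy=638.1, cx=335.2, cy=232.4
Marker side s = 0.189 m; corners in marker frame (Z=0):
  M0 = (-0.0945, +0.0945, 0)
  M1 = (+0.0945, +0.0945, 0)
  M2 = (+0.0945, -0.0945, 0)
  M3 = (-0.0945, -0.0945, 0)
rvec = (0.0904, 0.3672, -0.1663), |rvec| = θ = 0.41311 rad = 23.670°
Rodrigues: sinθ=0.40146, 1−cosθ=0.08413; R = I + sinθ·[k]× + (1−cosθ)·[k]×²:
    [+0.91990 +0.17797 +0.34943]
    [-0.14525 +0.98234 -0.11795]
    [-0.36425 +0.05775 +0.92951]
t = (-0.0170, -0.2086, 1.3827) m
M0: Pc = R·M0+t = (-0.08711, -0.10204, +1.42258); u = 787.2·(-0.08711)/1.42258 + 335.2 = 286.9954, v = 638.1·(-0.10204)/1.42258 + 232.4 = 186.6284
M1: Pc = R·M1+t = (+0.08675, -0.12949, +1.35374); u = 787.2·(+0.08675)/1.35374 + 335.2 = 385.6449, v = 638.1·(-0.12949)/1.35374 + 232.4 = 171.3610
M2: Pc = R·M2+t = (+0.05311, -0.31516, +1.34282); u = 787.2·(+0.05311)/1.34282 + 335.2 = 366.3360, v = 638.1·(-0.31516)/1.34282 + 232.4 = 82.6394
M3: Pc = R·M3+t = (-0.12075, -0.28771, +1.41166); u = 787.2·(-0.12075)/1.41166 + 335.2 = 267.8654, v = 638.1·(-0.28771)/1.41166 + 232.4 = 102.3516

c0=(287.00, 186.63) c1=(385.64, 171.36) c2=(366.34, 82.64) c3=(267.87, 102.35)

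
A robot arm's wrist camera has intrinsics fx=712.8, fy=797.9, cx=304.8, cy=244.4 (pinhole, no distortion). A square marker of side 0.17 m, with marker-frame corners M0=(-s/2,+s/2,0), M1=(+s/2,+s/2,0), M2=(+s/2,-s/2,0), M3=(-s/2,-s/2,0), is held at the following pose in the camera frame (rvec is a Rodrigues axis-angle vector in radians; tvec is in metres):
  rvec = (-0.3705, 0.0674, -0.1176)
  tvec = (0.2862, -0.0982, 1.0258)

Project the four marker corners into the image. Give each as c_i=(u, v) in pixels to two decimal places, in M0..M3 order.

Intrinsics K: fx=712.8, fy=797.9, cx=304.8, cy=244.4
Marker side s = 0.17 m; corners in marker frame (Z=0):
  M0 = (-0.0850, +0.0850, 0)
  M1 = (+0.0850, +0.0850, 0)
  M2 = (+0.0850, -0.0850, 0)
  M3 = (-0.0850, -0.0850, 0)
rvec = (-0.3705, 0.0674, -0.1176), |rvec| = θ = 0.39452 rad = 22.604°
Rodrigues: sinθ=0.38436, 1−cosθ=0.07682; R = I + sinθ·[k]× + (1−cosθ)·[k]×²:
    [+0.99093 +0.10225 +0.08717]
    [-0.12690 +0.92542 +0.35705]
    [-0.04416 -0.36488 +0.93001]
t = (0.2862, -0.0982, 1.0258) m
M0: Pc = R·M0+t = (+0.21066, -0.00875, +0.99854); u = 712.8·(+0.21066)/0.99854 + 304.8 = 455.1794, v = 797.9·(-0.00875)/0.99854 + 244.4 = 237.4061
M1: Pc = R·M1+t = (+0.37912, -0.03033, +0.99103); u = 712.8·(+0.37912)/0.99103 + 304.8 = 577.4824, v = 797.9·(-0.03033)/0.99103 + 244.4 = 219.9846
M2: Pc = R·M2+t = (+0.36174, -0.18765, +1.05306); u = 712.8·(+0.36174)/1.05306 + 304.8 = 549.6548, v = 797.9·(-0.18765)/1.05306 + 244.4 = 102.2203
M3: Pc = R·M3+t = (+0.19328, -0.16607, +1.06057); u = 712.8·(+0.19328)/1.06057 + 304.8 = 434.7018, v = 797.9·(-0.16607)/1.06057 + 244.4 = 119.4565

c0=(455.18, 237.41) c1=(577.48, 219.98) c2=(549.65, 102.22) c3=(434.70, 119.46)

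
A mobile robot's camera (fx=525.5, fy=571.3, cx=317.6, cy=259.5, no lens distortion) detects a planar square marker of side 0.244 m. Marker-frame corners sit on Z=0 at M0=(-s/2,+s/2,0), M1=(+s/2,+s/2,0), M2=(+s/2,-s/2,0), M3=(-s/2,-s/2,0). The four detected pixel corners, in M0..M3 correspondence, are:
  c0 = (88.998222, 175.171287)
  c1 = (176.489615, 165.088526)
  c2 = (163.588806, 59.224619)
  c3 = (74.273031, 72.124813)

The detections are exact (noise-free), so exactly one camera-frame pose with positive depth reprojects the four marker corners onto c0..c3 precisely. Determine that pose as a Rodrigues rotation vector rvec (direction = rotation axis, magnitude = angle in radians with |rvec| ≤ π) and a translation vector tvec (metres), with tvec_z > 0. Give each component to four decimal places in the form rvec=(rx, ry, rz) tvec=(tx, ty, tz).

Intrinsics K: fx=525.5, fy=571.3, cx=317.6, cy=259.5
Marker side s = 0.244 m; corners in marker frame (Z=0):
  M0 = (-0.1220, +0.1220, 0)
  M1 = (+0.1220, +0.1220, 0)
  M2 = (+0.1220, -0.1220, 0)
  M3 = (-0.1220, -0.1220, 0)
Detected image corners:
  c0 = (88.998222, 175.171287) px
  c1 = (176.489615, 165.088526) px
  c2 = (163.588806, 59.224619) px
  c3 = (74.273031, 72.124813) px
Planar DLT: solve 8×8 A·h = b for H (H[2,2]=1):
  H  [+349.73974 +69.25602 +125.38507]
  H  [-58.76029 +439.83037 +118.61008]
  H  [-0.09953 +0.10013 +1.00000]
B = K⁻¹H; ‖b₁‖=0.734748, ‖b₂‖=0.734748; λ = 2/(‖b₁‖+‖b₂‖) = 1.361011, sign → tz>0 ⇒ λ=+1.361011
r₁ = λ·B[:,0] = (+0.98767,-0.07846,-0.13546); r₂ = λ·B[:,1] = (+0.09701,+0.98591,+0.13628)
r₃ = r₁×r₂ = (+0.12286,-0.14774,+0.98137); SVD([r₁ r₂ r₃]) → R = UVᵀ:
  R  [+0.98767 +0.09701 +0.12286]
  R  [-0.07846 +0.98591 -0.14774]
  R  [-0.13546 +0.13628 +0.98137]
t = (-0.49782, -0.33564, +1.36101) m
tr R = 2.954948; θ = arccos((tr R − 1)/2) = 0.212655 rad = 12.184°
axis k = ((R−Rᵀ)₃₂, (R−Rᵀ)₁₃, (R−Rᵀ)₂₁) / (2 sinθ) = (+0.672839, +0.611964, -0.415677)
rvec = θ·k = (+0.143083, +0.130137, -0.088396)

rvec=(0.1431, 0.1301, -0.0884) tvec=(-0.4978, -0.3356, 1.3610)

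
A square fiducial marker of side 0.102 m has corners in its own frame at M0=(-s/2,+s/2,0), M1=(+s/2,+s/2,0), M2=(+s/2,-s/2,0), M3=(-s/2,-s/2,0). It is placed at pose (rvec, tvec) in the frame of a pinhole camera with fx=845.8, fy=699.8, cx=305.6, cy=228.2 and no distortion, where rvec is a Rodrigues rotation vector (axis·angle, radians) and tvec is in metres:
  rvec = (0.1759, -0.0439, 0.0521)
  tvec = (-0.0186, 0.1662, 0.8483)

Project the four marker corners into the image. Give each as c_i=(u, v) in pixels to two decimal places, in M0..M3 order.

Intrinsics K: fx=845.8, fy=699.8, cx=305.6, cy=228.2
Marker side s = 0.102 m; corners in marker frame (Z=0):
  M0 = (-0.0510, +0.0510, 0)
  M1 = (+0.0510, +0.0510, 0)
  M2 = (+0.0510, -0.0510, 0)
  M3 = (-0.0510, -0.0510, 0)
rvec = (0.1759, -0.0439, 0.0521), |rvec| = θ = 0.18863 rad = 10.808°
Rodrigues: sinθ=0.18752, 1−cosθ=0.01774; R = I + sinθ·[k]× + (1−cosθ)·[k]×²:
    [+0.99769 -0.05564 -0.03907]
    [+0.04794 +0.98322 -0.17600]
    [+0.04821 +0.17372 +0.98361]
t = (-0.0186, 0.1662, 0.8483) m
M0: Pc = R·M0+t = (-0.07232, +0.21390, +0.85470); u = 845.8·(-0.07232)/0.85470 + 305.6 = 234.0335, v = 699.8·(+0.21390)/0.85470 + 228.2 = 403.3334
M1: Pc = R·M1+t = (+0.02944, +0.21879, +0.85962); u = 845.8·(+0.02944)/0.85962 + 305.6 = 334.5710, v = 699.8·(+0.21879)/0.85962 + 228.2 = 406.3125
M2: Pc = R·M2+t = (+0.03512, +0.11850, +0.84190); u = 845.8·(+0.03512)/0.84190 + 305.6 = 340.8824, v = 699.8·(+0.11850)/0.84190 + 228.2 = 326.6997
M3: Pc = R·M3+t = (-0.06664, +0.11361, +0.83698); u = 845.8·(-0.06664)/0.83698 + 305.6 = 238.2536, v = 699.8·(+0.11361)/0.83698 + 228.2 = 323.1898

c0=(234.03, 403.33) c1=(334.57, 406.31) c2=(340.88, 326.70) c3=(238.25, 323.19)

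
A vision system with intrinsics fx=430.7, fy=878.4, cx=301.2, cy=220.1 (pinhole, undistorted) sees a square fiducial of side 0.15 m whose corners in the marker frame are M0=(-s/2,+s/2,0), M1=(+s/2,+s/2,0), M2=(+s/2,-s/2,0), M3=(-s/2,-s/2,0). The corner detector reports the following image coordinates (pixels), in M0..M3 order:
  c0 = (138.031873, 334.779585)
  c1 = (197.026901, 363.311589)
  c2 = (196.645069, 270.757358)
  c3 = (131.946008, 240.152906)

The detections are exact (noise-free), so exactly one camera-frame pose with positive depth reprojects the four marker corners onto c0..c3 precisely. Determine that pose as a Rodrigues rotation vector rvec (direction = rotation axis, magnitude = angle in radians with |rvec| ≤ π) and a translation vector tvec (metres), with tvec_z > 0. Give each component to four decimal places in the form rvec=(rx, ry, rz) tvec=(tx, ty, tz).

Intrinsics K: fx=430.7, fy=878.4, cx=301.2, cy=220.1
Marker side s = 0.15 m; corners in marker frame (Z=0):
  M0 = (-0.0750, +0.0750, 0)
  M1 = (+0.0750, +0.0750, 0)
  M2 = (+0.0750, -0.0750, 0)
  M3 = (-0.0750, -0.0750, 0)
Detected image corners:
  c0 = (138.031873, 334.779585) px
  c1 = (197.026901, 363.311589) px
  c2 = (196.645069, 270.757358) px
  c3 = (131.946008, 240.152906) px
Planar DLT: solve 8×8 A·h = b for H (H[2,2]=1):
  H  [+403.56742 +124.04979 +165.87737]
  H  [+182.47201 +810.54996 +304.36441]
  H  [-0.04741 +0.61733 +1.00000]
B = K⁻¹H; ‖b₁‖=0.995834, ‖b₂‖=0.995834; λ = 2/(‖b₁‖+‖b₂‖) = 1.004184, sign → tz>0 ⇒ λ=+1.004184
r₁ = λ·B[:,0] = (+0.97422,+0.22053,-0.04761); r₂ = λ·B[:,1] = (-0.14430,+0.77129,+0.61992)
r₃ = r₁×r₂ = (+0.17343,-0.59706,+0.78322); SVD([r₁ r₂ r₃]) → R = UVᵀ:
  R  [+0.97422 -0.14430 +0.17343]
  R  [+0.22053 +0.77129 -0.59706]
  R  [-0.04761 +0.61992 +0.78322]
t = (-0.31551, +0.09633, +1.00418) m
tr R = 2.528727; θ = arccos((tr R − 1)/2) = 0.700743 rad = 40.150°
axis k = ((R−Rᵀ)₃₂, (R−Rᵀ)₁₃, (R−Rᵀ)₂₁) / (2 sinθ) = (+0.943707, +0.171404, +0.282908)
rvec = θ·k = (+0.661296, +0.120110, +0.198246)

rvec=(0.6613, 0.1201, 0.1982) tvec=(-0.3155, 0.0963, 1.0042)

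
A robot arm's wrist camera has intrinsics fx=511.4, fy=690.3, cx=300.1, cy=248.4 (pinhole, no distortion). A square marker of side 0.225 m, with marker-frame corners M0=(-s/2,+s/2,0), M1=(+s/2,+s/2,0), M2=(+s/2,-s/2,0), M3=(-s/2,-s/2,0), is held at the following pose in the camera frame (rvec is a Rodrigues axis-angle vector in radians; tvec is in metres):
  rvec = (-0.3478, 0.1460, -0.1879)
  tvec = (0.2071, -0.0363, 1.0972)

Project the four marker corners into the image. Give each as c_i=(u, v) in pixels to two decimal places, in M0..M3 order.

c0=(355.27, 307.02) c1=(463.57, 277.59) c2=(435.98, 148.04) c3=(335.72, 178.23)

Intrinsics K: fx=511.4, fy=690.3, cx=300.1, cy=248.4
Marker side s = 0.225 m; corners in marker frame (Z=0):
  M0 = (-0.1125, +0.1125, 0)
  M1 = (+0.1125, +0.1125, 0)
  M2 = (+0.1125, -0.1125, 0)
  M3 = (-0.1125, -0.1125, 0)
rvec = (-0.3478, 0.1460, -0.1879), |rvec| = θ = 0.42141 rad = 24.145°
Rodrigues: sinθ=0.40905, 1−cosθ=0.08749; R = I + sinθ·[k]× + (1−cosθ)·[k]×²:
    [+0.97211 +0.15737 +0.17391]
    [-0.20740 +0.92301 +0.32408]
    [-0.10952 -0.35111 +0.92991]
t = (0.2071, -0.0363, 1.0972) m
M0: Pc = R·M0+t = (+0.11544, +0.09087, +1.07002); u = 511.4·(+0.11544)/1.07002 + 300.1 = 355.2739, v = 690.3·(+0.09087)/1.07002 + 248.4 = 307.0240
M1: Pc = R·M1+t = (+0.33417, +0.04421, +1.04538); u = 511.4·(+0.33417)/1.04538 + 300.1 = 463.5743, v = 690.3·(+0.04421)/1.04538 + 248.4 = 277.5909
M2: Pc = R·M2+t = (+0.29876, -0.16347, +1.12438); u = 511.4·(+0.29876)/1.12438 + 300.1 = 435.9835, v = 690.3·(-0.16347)/1.12438 + 248.4 = 148.0382
M3: Pc = R·M3+t = (+0.08003, -0.11681, +1.14902); u = 511.4·(+0.08003)/1.14902 + 300.1 = 335.7210, v = 690.3·(-0.11681)/1.14902 + 248.4 = 178.2261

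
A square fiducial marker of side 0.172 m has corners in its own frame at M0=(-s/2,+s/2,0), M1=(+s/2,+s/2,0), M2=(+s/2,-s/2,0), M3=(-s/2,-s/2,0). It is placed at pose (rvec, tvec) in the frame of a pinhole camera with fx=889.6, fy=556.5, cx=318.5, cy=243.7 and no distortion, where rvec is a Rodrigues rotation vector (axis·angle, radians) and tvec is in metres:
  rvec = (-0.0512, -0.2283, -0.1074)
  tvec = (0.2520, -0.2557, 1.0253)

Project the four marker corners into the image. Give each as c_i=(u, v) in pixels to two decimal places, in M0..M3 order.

Intrinsics K: fx=889.6, fy=556.5, cx=318.5, cy=243.7
Marker side s = 0.172 m; corners in marker frame (Z=0):
  M0 = (-0.0860, +0.0860, 0)
  M1 = (+0.0860, +0.0860, 0)
  M2 = (+0.0860, -0.0860, 0)
  M3 = (-0.0860, -0.0860, 0)
rvec = (-0.0512, -0.2283, -0.1074), |rvec| = θ = 0.25744 rad = 14.750°
Rodrigues: sinθ=0.25461, 1−cosθ=0.03296; R = I + sinθ·[k]× + (1−cosθ)·[k]×²:
    [+0.96835 +0.11203 -0.22305]
    [-0.10041 +0.99296 +0.06283]
    [+0.22852 -0.03844 +0.97278]
t = (0.2520, -0.2557, 1.0253) m
M0: Pc = R·M0+t = (+0.17836, -0.16167, +1.00234); u = 889.6·(+0.17836)/1.00234 + 318.5 = 476.7955, v = 556.5·(-0.16167)/1.00234 + 243.7 = 153.9405
M1: Pc = R·M1+t = (+0.34491, -0.17894, +1.04165); u = 889.6·(+0.34491)/1.04165 + 318.5 = 613.0664, v = 556.5·(-0.17894)/1.04165 + 243.7 = 148.1011
M2: Pc = R·M2+t = (+0.32564, -0.34973, +1.04826); u = 889.6·(+0.32564)/1.04826 + 318.5 = 594.8557, v = 556.5·(-0.34973)/1.04826 + 243.7 = 58.0355
M3: Pc = R·M3+t = (+0.15909, -0.33246, +1.00895); u = 889.6·(+0.15909)/1.00895 + 318.5 = 458.7684, v = 556.5·(-0.33246)/1.00895 + 243.7 = 60.3279

c0=(476.80, 153.94) c1=(613.07, 148.10) c2=(594.86, 58.04) c3=(458.77, 60.33)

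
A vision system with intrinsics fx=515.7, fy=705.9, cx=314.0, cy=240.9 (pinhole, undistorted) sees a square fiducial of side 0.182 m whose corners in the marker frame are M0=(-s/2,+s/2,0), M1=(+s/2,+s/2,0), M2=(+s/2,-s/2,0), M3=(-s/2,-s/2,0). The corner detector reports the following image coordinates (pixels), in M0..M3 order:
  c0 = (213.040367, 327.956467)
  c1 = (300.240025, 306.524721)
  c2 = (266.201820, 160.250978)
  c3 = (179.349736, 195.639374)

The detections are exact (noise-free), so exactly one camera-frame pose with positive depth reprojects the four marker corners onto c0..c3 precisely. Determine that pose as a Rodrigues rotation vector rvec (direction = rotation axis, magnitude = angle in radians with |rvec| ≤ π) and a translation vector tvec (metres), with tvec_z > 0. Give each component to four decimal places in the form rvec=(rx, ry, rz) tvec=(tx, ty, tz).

Intrinsics K: fx=515.7, fy=705.9, cx=314.0, cy=240.9
Marker side s = 0.182 m; corners in marker frame (Z=0):
  M0 = (-0.0910, +0.0910, 0)
  M1 = (+0.0910, +0.0910, 0)
  M2 = (+0.0910, -0.0910, 0)
  M3 = (-0.0910, -0.0910, 0)
Detected image corners:
  c0 = (213.040367, 327.956467) px
  c1 = (300.240025, 306.524721) px
  c2 = (266.201820, 160.250978) px
  c3 = (179.349736, 195.639374) px
Planar DLT: solve 8×8 A·h = b for H (H[2,2]=1):
  H  [+354.92489 +228.72542 +237.94646]
  H  [-282.78676 +807.67186 +249.38660]
  H  [-0.51419 +0.17814 +1.00000]
B = K⁻¹H; ‖b₁‖=1.147915, ‖b₂‖=1.147915; λ = 2/(‖b₁‖+‖b₂‖) = 0.871145, sign → tz>0 ⇒ λ=+0.871145
r₁ = λ·B[:,0] = (+0.87229,-0.19612,-0.44793); r₂ = λ·B[:,1] = (+0.29188,+0.94378,+0.15519)
r₃ = r₁×r₂ = (+0.39231,-0.26611,+0.88050); SVD([r₁ r₂ r₃]) → R = UVᵀ:
  R  [+0.87229 +0.29188 +0.39231]
  R  [-0.19612 +0.94378 -0.26611]
  R  [-0.44793 +0.15519 +0.88050]
t = (-0.12847, +0.01047, +0.87114) m
tr R = 2.696570; θ = arccos((tr R − 1)/2) = 0.558058 rad = 31.974°
axis k = ((R−Rᵀ)₃₂, (R−Rᵀ)₁₃, (R−Rᵀ)₂₁) / (2 sinθ) = (+0.397797, +0.793372, -0.460781)
rvec = θ·k = (+0.221994, +0.442748, -0.257143)

rvec=(0.2220, 0.4427, -0.2571) tvec=(-0.1285, 0.0105, 0.8711)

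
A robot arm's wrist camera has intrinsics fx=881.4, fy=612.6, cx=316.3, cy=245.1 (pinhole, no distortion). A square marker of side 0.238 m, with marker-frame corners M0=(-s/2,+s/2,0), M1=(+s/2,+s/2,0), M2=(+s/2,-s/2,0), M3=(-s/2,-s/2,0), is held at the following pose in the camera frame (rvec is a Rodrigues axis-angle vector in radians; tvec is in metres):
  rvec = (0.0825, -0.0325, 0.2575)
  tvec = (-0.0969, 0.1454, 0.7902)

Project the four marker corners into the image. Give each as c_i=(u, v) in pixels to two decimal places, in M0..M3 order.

c0=(47.39, 422.46) c1=(302.82, 466.07) c2=(370.73, 292.51) c3=(110.14, 245.59)

Intrinsics K: fx=881.4, fy=612.6, cx=316.3, cy=245.1
Marker side s = 0.238 m; corners in marker frame (Z=0):
  M0 = (-0.1190, +0.1190, 0)
  M1 = (+0.1190, +0.1190, 0)
  M2 = (+0.1190, -0.1190, 0)
  M3 = (-0.1190, -0.1190, 0)
rvec = (0.0825, -0.0325, 0.2575), |rvec| = θ = 0.27234 rad = 15.604°
Rodrigues: sinθ=0.26899, 1−cosθ=0.03686; R = I + sinθ·[k]× + (1−cosθ)·[k]×²:
    [+0.96653 -0.25566 -0.02154]
    [+0.25300 +0.96367 -0.08564]
    [+0.04266 +0.07733 +0.99609]
t = (-0.0969, 0.1454, 0.7902) m
M0: Pc = R·M0+t = (-0.24234, +0.22997, +0.79433); u = 881.4·(-0.24234)/0.79433 + 316.3 = 47.3942, v = 612.6·(+0.22997)/0.79433 + 245.1 = 422.4576
M1: Pc = R·M1+t = (-0.01231, +0.29018, +0.80448); u = 881.4·(-0.01231)/0.80448 + 316.3 = 302.8162, v = 612.6·(+0.29018)/0.80448 + 245.1 = 466.0710
M2: Pc = R·M2+t = (+0.04854, +0.06083, +0.78607); u = 881.4·(+0.04854)/0.78607 + 316.3 = 370.7267, v = 612.6·(+0.06083)/0.78607 + 245.1 = 292.5057
M3: Pc = R·M3+t = (-0.18149, +0.00062, +0.77592); u = 881.4·(-0.18149)/0.77592 + 316.3 = 110.1351, v = 612.6·(+0.00062)/0.77592 + 245.1 = 245.5870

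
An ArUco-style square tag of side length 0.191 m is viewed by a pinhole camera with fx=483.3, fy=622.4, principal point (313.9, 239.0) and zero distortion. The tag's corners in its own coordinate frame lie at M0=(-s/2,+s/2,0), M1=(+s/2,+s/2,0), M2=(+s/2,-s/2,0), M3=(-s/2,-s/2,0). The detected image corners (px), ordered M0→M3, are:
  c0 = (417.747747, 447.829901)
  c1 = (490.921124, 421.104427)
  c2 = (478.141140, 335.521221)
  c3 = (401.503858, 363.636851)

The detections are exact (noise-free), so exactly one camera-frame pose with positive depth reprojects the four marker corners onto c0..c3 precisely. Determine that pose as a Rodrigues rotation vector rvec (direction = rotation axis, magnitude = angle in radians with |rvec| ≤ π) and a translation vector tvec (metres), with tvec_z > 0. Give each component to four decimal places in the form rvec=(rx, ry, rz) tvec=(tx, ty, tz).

Intrinsics K: fx=483.3, fy=622.4, cx=313.9, cy=239.0
Marker side s = 0.191 m; corners in marker frame (Z=0):
  M0 = (-0.0955, +0.0955, 0)
  M1 = (+0.0955, +0.0955, 0)
  M2 = (+0.0955, -0.0955, 0)
  M3 = (-0.0955, -0.0955, 0)
Detected image corners:
  c0 = (417.747747, 447.829901) px
  c1 = (490.921124, 421.104427) px
  c2 = (478.141140, 335.521221) px
  c3 = (401.503858, 363.636851) px
Planar DLT: solve 8×8 A·h = b for H (H[2,2]=1):
  H  [+388.79444 +184.84281 +447.22184]
  H  [-146.25741 +539.89066 +393.01933]
  H  [-0.00709 +0.24349 +1.00000]
B = K⁻¹H; ‖b₁‖=0.841772, ‖b₂‖=0.841772; λ = 2/(‖b₁‖+‖b₂‖) = 1.187971, sign → tz>0 ⇒ λ=+1.187971
r₁ = λ·B[:,0] = (+0.96114,-0.27593,-0.00842); r₂ = λ·B[:,1] = (+0.26648,+0.91941,+0.28926)
r₃ = r₁×r₂ = (-0.07207,-0.28026,+0.95721); SVD([r₁ r₂ r₃]) → R = UVᵀ:
  R  [+0.96114 +0.26648 -0.07207]
  R  [-0.27593 +0.91941 -0.28026]
  R  [-0.00842 +0.28926 +0.95721]
t = (+0.32771, +0.29398, +1.18797) m
tr R = 2.837769; θ = arccos((tr R − 1)/2) = 0.405553 rad = 23.236°
axis k = ((R−Rᵀ)₃₂, (R−Rᵀ)₁₃, (R−Rᵀ)₂₁) / (2 sinθ) = (+0.721770, -0.080666, -0.687416)
rvec = θ·k = (+0.292716, -0.032714, -0.278784)

rvec=(0.2927, -0.0327, -0.2788) tvec=(0.3277, 0.2940, 1.1880)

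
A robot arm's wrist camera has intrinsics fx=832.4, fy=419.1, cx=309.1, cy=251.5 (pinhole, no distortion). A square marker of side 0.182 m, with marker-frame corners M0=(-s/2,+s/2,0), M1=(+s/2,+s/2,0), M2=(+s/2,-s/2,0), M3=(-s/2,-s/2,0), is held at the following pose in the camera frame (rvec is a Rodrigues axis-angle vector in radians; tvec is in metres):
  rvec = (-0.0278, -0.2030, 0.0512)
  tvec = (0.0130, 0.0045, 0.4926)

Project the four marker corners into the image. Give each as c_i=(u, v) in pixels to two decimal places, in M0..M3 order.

c0=(167.15, 331.94) c1=(469.13, 334.20) c2=(481.43, 185.06) c3=(184.16, 171.40)

Intrinsics K: fx=832.4, fy=419.1, cx=309.1, cy=251.5
Marker side s = 0.182 m; corners in marker frame (Z=0):
  M0 = (-0.0910, +0.0910, 0)
  M1 = (+0.0910, +0.0910, 0)
  M2 = (+0.0910, -0.0910, 0)
  M3 = (-0.0910, -0.0910, 0)
rvec = (-0.0278, -0.2030, 0.0512), |rvec| = θ = 0.21119 rad = 12.101°
Rodrigues: sinθ=0.20963, 1−cosθ=0.02222; R = I + sinθ·[k]× + (1−cosθ)·[k]×²:
    [+0.97817 -0.04801 -0.20220]
    [+0.05363 +0.99831 +0.02242]
    [+0.20079 -0.03277 +0.97909]
t = (0.0130, 0.0045, 0.4926) m
M0: Pc = R·M0+t = (-0.08038, +0.09047, +0.47135); u = 832.4·(-0.08038)/0.47135 + 309.1 = 167.1451, v = 419.1·(+0.09047)/0.47135 + 251.5 = 331.9380
M1: Pc = R·M1+t = (+0.09764, +0.10023, +0.50789); u = 832.4·(+0.09764)/0.50789 + 309.1 = 469.1331, v = 419.1·(+0.10023)/0.50789 + 251.5 = 334.2050
M2: Pc = R·M2+t = (+0.10638, -0.08147, +0.51385); u = 832.4·(+0.10638)/0.51385 + 309.1 = 481.4299, v = 419.1·(-0.08147)/0.51385 + 251.5 = 185.0564
M3: Pc = R·M3+t = (-0.07164, -0.09123, +0.47731); u = 832.4·(-0.07164)/0.47731 + 309.1 = 184.1568, v = 419.1·(-0.09123)/0.47731 + 251.5 = 171.3990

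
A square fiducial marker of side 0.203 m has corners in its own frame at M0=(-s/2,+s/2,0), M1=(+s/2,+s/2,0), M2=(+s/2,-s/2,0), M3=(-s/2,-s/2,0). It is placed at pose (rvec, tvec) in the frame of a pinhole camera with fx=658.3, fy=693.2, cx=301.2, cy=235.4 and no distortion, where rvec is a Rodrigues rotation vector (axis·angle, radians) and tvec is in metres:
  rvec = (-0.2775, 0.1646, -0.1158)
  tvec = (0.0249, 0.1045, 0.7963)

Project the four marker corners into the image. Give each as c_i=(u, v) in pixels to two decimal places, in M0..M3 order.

Intrinsics K: fx=658.3, fy=693.2, cx=301.2, cy=235.4
Marker side s = 0.203 m; corners in marker frame (Z=0):
  M0 = (-0.1015, +0.1015, 0)
  M1 = (+0.1015, +0.1015, 0)
  M2 = (+0.1015, -0.1015, 0)
  M3 = (-0.1015, -0.1015, 0)
rvec = (-0.2775, 0.1646, -0.1158), |rvec| = θ = 0.34280 rad = 19.641°
Rodrigues: sinθ=0.33612, 1−cosθ=0.05818; R = I + sinθ·[k]× + (1−cosθ)·[k]×²:
    [+0.97995 +0.09093 +0.17731]
    [-0.13616 +0.95523 +0.26266]
    [-0.14548 -0.28153 +0.94846]
t = (0.0249, 0.1045, 0.7963) m
M0: Pc = R·M0+t = (-0.06534, +0.21528, +0.78249); u = 658.3·(-0.06534)/0.78249 + 301.2 = 246.2343, v = 693.2·(+0.21528)/0.78249 + 235.4 = 426.1110
M1: Pc = R·M1+t = (+0.13359, +0.18764, +0.75296); u = 658.3·(+0.13359)/0.75296 + 301.2 = 417.9992, v = 693.2·(+0.18764)/0.75296 + 235.4 = 408.1443
M2: Pc = R·M2+t = (+0.11514, -0.00628, +0.81011); u = 658.3·(+0.11514)/0.81011 + 301.2 = 394.7596, v = 693.2·(-0.00628)/0.81011 + 235.4 = 230.0293
M3: Pc = R·M3+t = (-0.08379, +0.02136, +0.83964); u = 658.3·(-0.08379)/0.83964 + 301.2 = 235.5035, v = 693.2·(+0.02136)/0.83964 + 235.4 = 253.0380

c0=(246.23, 426.11) c1=(418.00, 408.14) c2=(394.76, 230.03) c3=(235.50, 253.04)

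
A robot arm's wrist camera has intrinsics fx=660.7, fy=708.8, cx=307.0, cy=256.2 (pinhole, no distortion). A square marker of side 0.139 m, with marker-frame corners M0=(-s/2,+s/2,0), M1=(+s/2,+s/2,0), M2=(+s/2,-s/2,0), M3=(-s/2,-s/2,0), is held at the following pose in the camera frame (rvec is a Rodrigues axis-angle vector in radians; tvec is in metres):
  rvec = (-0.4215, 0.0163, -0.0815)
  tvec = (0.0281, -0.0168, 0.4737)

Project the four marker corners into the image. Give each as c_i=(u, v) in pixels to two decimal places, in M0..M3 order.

c0=(253.71, 339.18) c1=(459.25, 320.93) c2=(428.17, 135.22) c3=(245.91, 151.35)

Intrinsics K: fx=660.7, fy=708.8, cx=307.0, cy=256.2
Marker side s = 0.139 m; corners in marker frame (Z=0):
  M0 = (-0.0695, +0.0695, 0)
  M1 = (+0.0695, +0.0695, 0)
  M2 = (+0.0695, -0.0695, 0)
  M3 = (-0.0695, -0.0695, 0)
rvec = (-0.4215, 0.0163, -0.0815), |rvec| = θ = 0.42962 rad = 24.615°
Rodrigues: sinθ=0.41652, 1−cosθ=0.09087; R = I + sinθ·[k]× + (1−cosθ)·[k]×²:
    [+0.99660 +0.07563 +0.03272]
    [-0.08240 +0.90926 +0.40800]
    [+0.00111 -0.40931 +0.91240]
t = (0.0281, -0.0168, 0.4737) m
M0: Pc = R·M0+t = (-0.03591, +0.05212, +0.44518); u = 660.7·(-0.03591)/0.44518 + 307.0 = 253.7091, v = 708.8·(+0.05212)/0.44518 + 256.2 = 339.1844
M1: Pc = R·M1+t = (+0.10262, +0.04067, +0.44533); u = 660.7·(+0.10262)/0.44533 + 307.0 = 459.2491, v = 708.8·(+0.04067)/0.44533 + 256.2 = 320.9261
M2: Pc = R·M2+t = (+0.09211, -0.08572, +0.50222); u = 660.7·(+0.09211)/0.50222 + 307.0 = 428.1714, v = 708.8·(-0.08572)/0.50222 + 256.2 = 135.2214
M3: Pc = R·M3+t = (-0.04642, -0.07427, +0.50207); u = 660.7·(-0.04642)/0.50207 + 307.0 = 245.9133, v = 708.8·(-0.07427)/0.50207 + 256.2 = 151.3536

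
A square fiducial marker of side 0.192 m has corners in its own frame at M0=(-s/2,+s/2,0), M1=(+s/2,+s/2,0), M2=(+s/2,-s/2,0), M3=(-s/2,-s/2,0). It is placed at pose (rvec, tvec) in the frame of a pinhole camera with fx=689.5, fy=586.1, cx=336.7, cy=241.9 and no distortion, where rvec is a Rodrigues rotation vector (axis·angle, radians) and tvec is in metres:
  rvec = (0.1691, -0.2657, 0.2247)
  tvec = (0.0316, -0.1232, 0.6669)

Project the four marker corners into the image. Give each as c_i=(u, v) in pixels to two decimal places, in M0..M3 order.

Intrinsics K: fx=689.5, fy=586.1, cx=336.7, cy=241.9
Marker side s = 0.192 m; corners in marker frame (Z=0):
  M0 = (-0.0960, +0.0960, 0)
  M1 = (+0.0960, +0.0960, 0)
  M2 = (+0.0960, -0.0960, 0)
  M3 = (-0.0960, -0.0960, 0)
rvec = (0.1691, -0.2657, 0.2247), |rvec| = θ = 0.38689 rad = 22.167°
Rodrigues: sinθ=0.37731, 1−cosθ=0.07391; R = I + sinθ·[k]× + (1−cosθ)·[k]×²:
    [+0.94021 -0.24132 -0.24036]
    [+0.19695 +0.96095 -0.19439]
    [+0.27788 +0.13543 +0.95102]
t = (0.0316, -0.1232, 0.6669) m
M0: Pc = R·M0+t = (-0.08183, -0.04986, +0.65322); u = 689.5·(-0.08183)/0.65322 + 336.7 = 250.3290, v = 586.1·(-0.04986)/0.65322 + 241.9 = 197.1670
M1: Pc = R·M1+t = (+0.09869, -0.01204, +0.70658); u = 689.5·(+0.09869)/0.70658 + 336.7 = 433.0076, v = 586.1·(-0.01204)/0.70658 + 241.9 = 231.9115
M2: Pc = R·M2+t = (+0.14503, -0.19654, +0.68058); u = 689.5·(+0.14503)/0.68058 + 336.7 = 483.6287, v = 586.1·(-0.19654)/0.68058 + 241.9 = 72.6398
M3: Pc = R·M3+t = (-0.03549, -0.23436, +0.62722); u = 689.5·(-0.03549)/0.62722 + 336.7 = 297.6828, v = 586.1·(-0.23436)/0.62722 + 241.9 = 22.9067

c0=(250.33, 197.17) c1=(433.01, 231.91) c2=(483.63, 72.64) c3=(297.68, 22.91)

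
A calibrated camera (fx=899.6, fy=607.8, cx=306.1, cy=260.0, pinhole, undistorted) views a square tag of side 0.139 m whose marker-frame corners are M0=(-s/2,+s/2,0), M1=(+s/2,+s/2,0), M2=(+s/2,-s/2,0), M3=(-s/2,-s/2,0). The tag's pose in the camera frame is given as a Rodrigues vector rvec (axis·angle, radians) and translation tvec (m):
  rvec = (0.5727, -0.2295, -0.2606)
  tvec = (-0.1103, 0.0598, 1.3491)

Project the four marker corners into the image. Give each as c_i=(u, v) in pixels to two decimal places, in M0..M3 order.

Intrinsics K: fx=899.6, fy=607.8, cx=306.1, cy=260.0
Marker side s = 0.139 m; corners in marker frame (Z=0):
  M0 = (-0.0695, +0.0695, 0)
  M1 = (+0.0695, +0.0695, 0)
  M2 = (+0.0695, -0.0695, 0)
  M3 = (-0.0695, -0.0695, 0)
rvec = (0.5727, -0.2295, -0.2606), |rvec| = θ = 0.66975 rad = 38.374°
Rodrigues: sinθ=0.62079, 1−cosθ=0.21602; R = I + sinθ·[k]× + (1−cosθ)·[k]×²:
    [+0.94193 +0.17825 -0.28460]
    [-0.30485 +0.80934 -0.50203]
    [+0.14085 +0.55964 +0.81668]
t = (-0.1103, 0.0598, 1.3491) m
M0: Pc = R·M0+t = (-0.16338, +0.13724, +1.37821); u = 899.6·(-0.16338)/1.37821 + 306.1 = 199.4595, v = 607.8·(+0.13724)/1.37821 + 260.0 = 320.5222
M1: Pc = R·M1+t = (-0.03245, +0.09486, +1.39778); u = 899.6·(-0.03245)/1.39778 + 306.1 = 285.2172, v = 607.8·(+0.09486)/1.39778 + 260.0 = 301.2491
M2: Pc = R·M2+t = (-0.05722, -0.01764, +1.31999); u = 899.6·(-0.05722)/1.31999 + 306.1 = 267.1005, v = 607.8·(-0.01764)/1.31999 + 260.0 = 251.8794
M3: Pc = R·M3+t = (-0.18815, +0.02474, +1.30042); u = 899.6·(-0.18815)/1.30042 + 306.1 = 175.9401, v = 607.8·(+0.02474)/1.30042 + 260.0 = 271.5621

c0=(199.46, 320.52) c1=(285.22, 301.25) c2=(267.10, 251.88) c3=(175.94, 271.56)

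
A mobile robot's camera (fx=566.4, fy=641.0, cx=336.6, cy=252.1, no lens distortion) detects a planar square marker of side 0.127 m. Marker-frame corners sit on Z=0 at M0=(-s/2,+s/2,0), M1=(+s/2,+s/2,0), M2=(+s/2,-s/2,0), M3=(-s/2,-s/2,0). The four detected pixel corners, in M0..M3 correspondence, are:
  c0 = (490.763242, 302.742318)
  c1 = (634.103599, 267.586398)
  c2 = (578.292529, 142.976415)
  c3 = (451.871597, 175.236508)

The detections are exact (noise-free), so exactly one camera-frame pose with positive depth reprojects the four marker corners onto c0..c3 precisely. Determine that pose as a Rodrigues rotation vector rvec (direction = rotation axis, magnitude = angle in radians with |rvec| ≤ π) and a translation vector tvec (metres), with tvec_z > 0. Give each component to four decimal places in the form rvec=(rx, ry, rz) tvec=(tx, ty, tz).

Intrinsics K: fx=566.4, fy=641.0, cx=336.6, cy=252.1
Marker side s = 0.127 m; corners in marker frame (Z=0):
  M0 = (-0.0635, +0.0635, 0)
  M1 = (+0.0635, +0.0635, 0)
  M2 = (+0.0635, -0.0635, 0)
  M3 = (-0.0635, -0.0635, 0)
Detected image corners:
  c0 = (490.763242, 302.742318) px
  c1 = (634.103599, 267.586398) px
  c2 = (578.292529, 142.976415) px
  c3 = (451.871597, 175.236508) px
Planar DLT: solve 8×8 A·h = b for H (H[2,2]=1):
  H  [+1016.99333 -145.22492 +536.98711]
  H  [-281.62393 +779.16391 +218.37058]
  H  [-0.07609 -0.96100 +1.00000]
B = K⁻¹H; ‖b₁‖=1.887275, ‖b₂‖=1.887275; λ = 2/(‖b₁‖+‖b₂‖) = 0.529864, sign → tz>0 ⇒ λ=+0.529864
r₁ = λ·B[:,0] = (+0.97535,-0.21694,-0.04032); r₂ = λ·B[:,1] = (+0.16675,+0.84434,-0.50920)
r₃ = r₁×r₂ = (+0.14451,+0.48993,+0.85970); SVD([r₁ r₂ r₃]) → R = UVᵀ:
  R  [+0.97535 +0.16675 +0.14451]
  R  [-0.21694 +0.84434 +0.48993]
  R  [-0.04032 -0.50920 +0.85970]
t = (+0.18746, -0.02788, +0.52986) m
tr R = 2.679393; θ = arccos((tr R − 1)/2) = 0.574072 rad = 32.892°
axis k = ((R−Rᵀ)₃₂, (R−Rᵀ)₁₃, (R−Rᵀ)₂₁) / (2 sinθ) = (-0.919914, +0.170171, -0.353270)
rvec = θ·k = (-0.528097, +0.097691, -0.202803)

rvec=(-0.5281, 0.0977, -0.2028) tvec=(0.1875, -0.0279, 0.5299)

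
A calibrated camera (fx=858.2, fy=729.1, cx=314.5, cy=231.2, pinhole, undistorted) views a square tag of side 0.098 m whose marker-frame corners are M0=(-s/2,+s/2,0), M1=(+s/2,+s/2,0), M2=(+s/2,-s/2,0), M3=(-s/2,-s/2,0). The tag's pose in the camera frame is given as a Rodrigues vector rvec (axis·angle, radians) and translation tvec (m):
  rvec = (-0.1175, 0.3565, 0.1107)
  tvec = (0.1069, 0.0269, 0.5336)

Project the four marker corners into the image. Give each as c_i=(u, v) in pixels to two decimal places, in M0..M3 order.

c0=(400.86, 325.96) c1=(559.80, 344.56) c2=(576.17, 207.13) c3=(418.87, 197.42)

Intrinsics K: fx=858.2, fy=729.1, cx=314.5, cy=231.2
Marker side s = 0.098 m; corners in marker frame (Z=0):
  M0 = (-0.0490, +0.0490, 0)
  M1 = (+0.0490, +0.0490, 0)
  M2 = (+0.0490, -0.0490, 0)
  M3 = (-0.0490, -0.0490, 0)
rvec = (-0.1175, 0.3565, 0.1107), |rvec| = θ = 0.39135 rad = 22.423°
Rodrigues: sinθ=0.38143, 1−cosθ=0.07560; R = I + sinθ·[k]× + (1−cosθ)·[k]×²:
    [+0.93121 -0.12857 +0.34105]
    [+0.08722 +0.98714 +0.13401]
    [-0.35389 -0.09504 +0.93045]
t = (0.1069, 0.0269, 0.5336) m
M0: Pc = R·M0+t = (+0.05497, +0.07100, +0.54628); u = 858.2·(+0.05497)/0.54628 + 314.5 = 400.8575, v = 729.1·(+0.07100)/0.54628 + 231.2 = 325.9551
M1: Pc = R·M1+t = (+0.14623, +0.07954, +0.51160); u = 858.2·(+0.14623)/0.51160 + 314.5 = 559.7958, v = 729.1·(+0.07954)/0.51160 + 231.2 = 344.5595
M2: Pc = R·M2+t = (+0.15883, -0.01720, +0.52092); u = 858.2·(+0.15883)/0.52092 + 314.5 = 576.1686, v = 729.1·(-0.01720)/0.52092 + 231.2 = 207.1317
M3: Pc = R·M3+t = (+0.06757, -0.02574, +0.55560); u = 858.2·(+0.06757)/0.55560 + 314.5 = 418.8727, v = 729.1·(-0.02574)/0.55560 + 231.2 = 197.4176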